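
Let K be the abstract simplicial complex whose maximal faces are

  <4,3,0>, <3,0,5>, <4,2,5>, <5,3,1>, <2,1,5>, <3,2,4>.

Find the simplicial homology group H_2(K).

Fix the vertex order 0 < 1 < 2 < 3 < 4 < 5 and write every simplex with vertices in increasing order. Then dim K = 2 and the simplices of K are:

  0-simplices (6): [0], [1], [2], [3], [4], [5]
  1-simplices (12): [0,3], [0,4], [0,5], [1,2], [1,3], [1,5], [2,3], [2,4], [2,5], [3,4], [3,5], [4,5]
  2-simplices (6): [0,3,4], [0,3,5], [1,2,5], [1,3,5], [2,3,4], [2,4,5]

so the chain groups are C_0 ≅ Z^6, C_1 ≅ Z^12, C_2 ≅ Z^6.

Boundary ∂_1: C_1 → C_0 is given by ∂[p,q] = [q] − [p]. For instance
  ∂[0,4] = [4] − [0].
The 6×12 boundary matrix has rank 5 and Smith normal form diag(1,1,1,1,1).

Boundary ∂_2: C_2 → C_1 sends each 2-simplex [p,q,r] to [q,r] − [p,r] + [p,q]. For instance
  ∂[2,3,4] = [3,4] − [2,4] + [2,3],
  ∂[2,4,5] = [4,5] − [2,5] + [2,4].
The resulting 12×6 matrix has rank 6, and its Smith normal form has invariant factors (1,1,1,1,1,1).

Reading off H_k = ker ∂_k / im ∂_{k+1}:

  H_2: rank ker ∂_2 − rank ∂_3 = (6 − 6) − 0 = 0, and there is no ∂_3, so H_2 ≅ 0.

(K is a triangulation of the cylinder S^1 x I.)

H_2 ≅ 0.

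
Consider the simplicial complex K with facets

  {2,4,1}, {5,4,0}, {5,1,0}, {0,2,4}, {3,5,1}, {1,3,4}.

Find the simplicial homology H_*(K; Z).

H_0 = Z,  H_1 = Z,  H_2 = 0.

K has 6 vertices, 12 edges, 6 triangles.
rank ∂_0 = 0, rank ∂_1 = 5 ⇒ b_0 = 6 − 0 − 5 = 1; all invariant factors of ∂_1 are 1 so no torsion. So H_0 = Z.
rank ∂_1 = 5, rank ∂_2 = 6 ⇒ b_1 = 12 − 5 − 6 = 1; all invariant factors of ∂_2 are 1 so no torsion. So H_1 = Z.
rank ∂_2 = 6, rank ∂_3 = 0 ⇒ b_2 = 6 − 6 − 0 = 0. So H_2 = 0.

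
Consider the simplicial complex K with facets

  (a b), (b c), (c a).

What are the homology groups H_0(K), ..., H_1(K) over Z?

H_0 = Z,  H_1 = Z.

Take the total order a < b < c on the vertex set. Then K (dimension 1) consists of the simplices:

  0-simplices (3): a, b, c
  1-simplices (3): ab, ac, bc

Hence C_0 ≅ Z^3, C_1 ≅ Z^3.

Boundary ∂_1: C_1 → C_0 is given by ∂[p,q] = [q] − [p]. For instance
  ∂ab = b − a.
As a 3×3 matrix over Z this has rank 2, with invariant factors (1,1).

Reading off H_k = ker ∂_k / im ∂_{k+1}:

  H_0: rank C_0 − rank ∂_1 = 3 − 2 = 1, and the invariant factors of ∂_1 are all 1, so H_0 ≅ Z.
  H_1: rank ker ∂_1 − rank ∂_2 = (3 − 2) − 0 = 1, and there is no ∂_2, so H_1 ≅ Z.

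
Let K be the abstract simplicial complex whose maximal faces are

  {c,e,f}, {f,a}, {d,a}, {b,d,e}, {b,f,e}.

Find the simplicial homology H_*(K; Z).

H_0 = Z,  H_1 = Z,  H_2 = 0.

Take the total order a < b < c < d < e < f on the vertex set. Then K (dimension 2) consists of the simplices:

  0-simplices (6): a, b, c, d, e, f
  1-simplices (9): ad, af, bd, be, bf, ce, cf, de, ef
  2-simplices (3): bde, bef, cef

so the chain groups are C_0 ≅ Z^6, C_1 ≅ Z^9, C_2 ≅ Z^3.

The boundary map ∂_1: C_1 → C_0 sends each edge [p,q] (with p < q) to q − p. For instance
  ∂de = e − d.
This gives a 6×9 integer matrix of rank 5; reducing to Smith normal form yields diagonal entries (1,1,1,1,1).

∂_2: C_2 → C_1 sends each 2-simplex [p,q,r] to [q,r] − [p,r] + [p,q]. For instance
  ∂cef = ef − cf + ce,
  ∂bde = de − be + bd.
The 9×3 boundary matrix has rank 3 and Smith normal form diag(1,1,1).

Reading off H_k = ker ∂_k / im ∂_{k+1}:

  H_0: rank C_0 − rank ∂_1 = 6 − 5 = 1, and the invariant factors of ∂_1 are all 1, so H_0 ≅ Z.
  H_1: rank ker ∂_1 − rank ∂_2 = (9 − 5) − 3 = 1, and the invariant factors of ∂_2 are all 1, so H_1 ≅ Z.
  H_2: rank ker ∂_2 − rank ∂_3 = (3 − 3) − 0 = 0, and there is no ∂_3, so H_2 ≅ 0.

As a check, the Euler characteristic is 6 − 9 + 3 = 0, which agrees with 1 − 1 + 0 = 0.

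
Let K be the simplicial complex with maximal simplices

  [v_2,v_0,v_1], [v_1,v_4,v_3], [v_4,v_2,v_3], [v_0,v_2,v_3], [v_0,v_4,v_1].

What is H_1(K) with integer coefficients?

Order the vertices as v_0 < v_1 < v_2 < v_3 < v_4. Listing each simplex with vertices in this order, K has dimension 2 with simplices:

  0-simplices (5): [v_0], [v_1], [v_2], [v_3], [v_4]
  1-simplices (10): [v_0,v_1], [v_0,v_2], [v_0,v_3], [v_0,v_4], [v_1,v_2], [v_1,v_3], [v_1,v_4], [v_2,v_3], [v_2,v_4], [v_3,v_4]
  2-simplices (5): [v_0,v_1,v_2], [v_0,v_1,v_4], [v_0,v_2,v_3], [v_1,v_3,v_4], [v_2,v_3,v_4]

so the chain groups are C_0 ≅ Z^5, C_1 ≅ Z^10, C_2 ≅ Z^5.

Boundary ∂_1: C_1 → C_0 maps an edge to its endpoints' difference, ∂[p,q] = q − p.
This gives a 5×10 integer matrix of rank 4; reducing to Smith normal form yields diagonal entries (1,1,1,1).

The boundary map ∂_2: C_2 → C_1 acts by ∂[p,q,r] = [q,r] − [p,r] + [p,q]. For instance
  ∂[v_2,v_3,v_4] = [v_3,v_4] − [v_2,v_4] + [v_2,v_3],
  ∂[v_0,v_1,v_2] = [v_1,v_2] − [v_0,v_2] + [v_0,v_1].
The resulting 10×5 matrix has rank 5, and its Smith normal form has invariant factors (1,1,1,1,1).

Now H_k = ker ∂_k / im ∂_{k+1}, so:

  H_1: rank ker ∂_1 − rank ∂_2 = (10 − 4) − 5 = 1, and the invariant factors of ∂_2 are all 1, so H_1 = Z.

H_1 = Z.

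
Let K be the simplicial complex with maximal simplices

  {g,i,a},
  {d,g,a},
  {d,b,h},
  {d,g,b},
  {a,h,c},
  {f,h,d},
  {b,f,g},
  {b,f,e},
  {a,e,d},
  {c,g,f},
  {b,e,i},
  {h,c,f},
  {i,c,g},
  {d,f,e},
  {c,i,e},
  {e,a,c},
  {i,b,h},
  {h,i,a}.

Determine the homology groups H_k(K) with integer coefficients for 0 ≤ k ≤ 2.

H_0 = Z,  H_1 = Z ⊕ Z/2Z,  H_2 = 0.

We work with the vertex ordering a < b < c < d < e < f < g < h < i. The simplices of K, each written with vertices in increasing order, are:

  0-simplices (9): a, b, c, d, e, f, g, h, i
  1-simplices (27): ac, ad, ae, ag, ah, ai, bd, be, bf, bg, bh, bi, ce, cf, cg, ch, ci, de, df, dg, dh, ef, ei, fg, fh, gi, hi
  2-simplices (18): ace, ach, ade, adg, agi, ahi, bdg, bdh, bef, bei, bfg, bhi, cei, cfg, cfh, cgi, def, dfh

Hence C_0 ≅ Z^9, C_1 ≅ Z^27, C_2 ≅ Z^18.

∂_1: C_1 → C_0 maps an edge to its endpoints' difference, ∂[p,q] = q − p. For instance
  ∂ch = h − c.
This gives a 9×27 integer matrix of rank 8; reducing to Smith normal form yields diagonal entries (1,1,1,1,1,1,1,1).

Boundary ∂_2: C_2 → C_1 sends each 2-simplex [p,q,r] to [q,r] − [p,r] + [p,q]. For instance
  ∂cfh = fh − ch + cf,
  ∂cgi = gi − ci + cg.
This gives a 27×18 integer matrix of rank 18; reducing to Smith normal form yields diagonal entries (1,1,1,1,1,1,1,1,1,1,1,1,1,1,1,1,1,2).

From H_k ≅ ker(∂_k) / im(∂_{k+1}) we obtain:

  H_0: rank C_0 − rank ∂_1 = 9 − 8 = 1, and the invariant factors of ∂_1 are all 1, so H_0 = Z.
  H_1: rank ker ∂_1 − rank ∂_2 = (27 − 8) − 18 = 1, and ∂_2 has invariant factor 2 > 1, so H_1 = Z ⊕ Z/2Z.
  H_2: rank ker ∂_2 − rank ∂_3 = (18 − 18) − 0 = 0, and there is no ∂_3, so H_2 = 0.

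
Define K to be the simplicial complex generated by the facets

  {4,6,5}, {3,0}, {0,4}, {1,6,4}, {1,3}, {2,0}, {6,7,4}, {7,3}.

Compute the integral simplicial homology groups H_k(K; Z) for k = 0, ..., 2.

H_0 = Z,  H_1 = Z^2,  H_2 = 0.

Take the total order 0 < 1 < 2 < 3 < 4 < 5 < 6 < 7 on the vertex set. Then K (dimension 2) consists of the simplices:

  0-simplices (8): [0], [1], [2], [3], [4], [5], [6], [7]
  1-simplices (12): [0,2], [0,3], [0,4], [1,3], [1,4], [1,6], [3,7], [4,5], [4,6], [4,7], [5,6], [6,7]
  2-simplices (3): [1,4,6], [4,5,6], [4,6,7]

so the chain groups are C_0 ≅ Z^8, C_1 ≅ Z^12, C_2 ≅ Z^3.

∂_1: C_1 → C_0 is given by ∂[p,q] = [q] − [p]. For instance
  ∂[0,3] = [3] − [0].
The resulting 8×12 matrix has rank 7, and its Smith normal form has invariant factors (1,1,1,1,1,1,1).

The boundary map ∂_2: C_2 → C_1 acts by ∂[p,q,r] = [q,r] − [p,r] + [p,q]. For instance
  ∂[1,4,6] = [4,6] − [1,6] + [1,4],
  ∂[4,5,6] = [5,6] − [4,6] + [4,5].
The 12×3 boundary matrix has rank 3 and Smith normal form diag(1,1,1).

From H_k ≅ ker(∂_k) / im(∂_{k+1}) we obtain:

  H_0: rank C_0 − rank ∂_1 = 8 − 7 = 1, and the invariant factors of ∂_1 are all 1, so H_0 ≅ Z.
  H_1: rank ker ∂_1 − rank ∂_2 = (12 − 7) − 3 = 2, and the invariant factors of ∂_2 are all 1, so H_1 ≅ Z^2.
  H_2: rank ker ∂_2 − rank ∂_3 = (3 − 3) − 0 = 0, and there is no ∂_3, so H_2 ≅ 0.

As a check, the Euler characteristic is 8 − 12 + 3 = -1, which agrees with 1 − 2 + 0 = -1.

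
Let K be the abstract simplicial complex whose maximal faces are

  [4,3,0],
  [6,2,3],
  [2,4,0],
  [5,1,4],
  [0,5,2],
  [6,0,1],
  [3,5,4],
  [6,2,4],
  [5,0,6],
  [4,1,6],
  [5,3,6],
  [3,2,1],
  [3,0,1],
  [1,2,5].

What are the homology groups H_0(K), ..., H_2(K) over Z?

H_0 ≅ Z,  H_1 ≅ Z^2,  H_2 ≅ Z.

Order the vertices as 0 < 1 < 2 < 3 < 4 < 5 < 6. Listing each simplex with vertices in this order, K has dimension 2 with simplices:

  0-simplices (7): [0], [1], [2], [3], [4], [5], [6]
  1-simplices (21): [0,1], [0,2], [0,3], [0,4], [0,5], [0,6], [1,2], [1,3], [1,4], [1,5], [1,6], [2,3], [2,4], [2,5], [2,6], [3,4], [3,5], [3,6], [4,5], [4,6], [5,6]
  2-simplices (14): [0,1,3], [0,1,6], [0,2,4], [0,2,5], [0,3,4], [0,5,6], [1,2,3], [1,2,5], [1,4,5], [1,4,6], [2,3,6], [2,4,6], [3,4,5], [3,5,6]

so the chain groups are C_0 ≅ Z^7, C_1 ≅ Z^21, C_2 ≅ Z^14.

Boundary ∂_1: C_1 → C_0 sends each edge [p,q] (with p < q) to q − p.
The 7×21 boundary matrix has rank 6 and Smith normal form diag(1,1,1,1,1,1).

Boundary ∂_2: C_2 → C_1 acts by ∂[p,q,r] = [q,r] − [p,r] + [p,q]. For instance
  ∂[2,4,6] = [4,6] − [2,6] + [2,4],
  ∂[3,4,5] = [4,5] − [3,5] + [3,4].
As a 21×14 matrix over Z this has rank 13, with invariant factors (1,1,1,1,1,1,1,1,1,1,1,1,1).

Now H_k = ker ∂_k / im ∂_{k+1}, so:

  H_0: rank C_0 − rank ∂_1 = 7 − 6 = 1, and the invariant factors of ∂_1 are all 1, so H_0 = Z.
  H_1: rank ker ∂_1 − rank ∂_2 = (21 − 6) − 13 = 2, and the invariant factors of ∂_2 are all 1, so H_1 = Z^2.
  H_2: rank ker ∂_2 − rank ∂_3 = (14 − 13) − 0 = 1, and there is no ∂_3, so H_2 = Z.

As a check, the Euler characteristic is 7 − 21 + 14 = 0, which agrees with 1 − 2 + 1 = 0.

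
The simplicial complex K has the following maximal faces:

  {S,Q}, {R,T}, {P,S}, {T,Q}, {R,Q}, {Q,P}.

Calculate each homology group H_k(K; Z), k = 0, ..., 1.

Fix the vertex order P < Q < R < S < T and write every simplex with vertices in increasing order. Then dim K = 1 and the simplices of K are:

  0-simplices (5): P, Q, R, S, T
  1-simplices (6): PQ, PS, QR, QS, QT, RT

giving chain groups C_0 ≅ Z^5, C_1 ≅ Z^6.

The boundary map ∂_1: C_1 → C_0 sends each edge [p,q] (with p < q) to q − p. For instance
  ∂RT = T − R.
The resulting 5×6 matrix has rank 4, and its Smith normal form has invariant factors (1,1,1,1).

Now H_k = ker ∂_k / im ∂_{k+1}, so:

  H_0: rank C_0 − rank ∂_1 = 5 − 4 = 1, and the invariant factors of ∂_1 are all 1, so H_0 = Z.
  H_1: rank ker ∂_1 − rank ∂_2 = (6 − 4) − 0 = 2, and there is no ∂_2, so H_1 = Z^2.

H_0 = Z,  H_1 = Z^2.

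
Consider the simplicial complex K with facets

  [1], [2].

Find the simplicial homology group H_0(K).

Take the total order 1 < 2 on the vertex set. Then K (dimension 0) consists of the simplices:

  0-simplices (2): [1], [2]

giving chain groups C_0 ≅ Z^2.

From H_k ≅ ker(∂_k) / im(∂_{k+1}) we obtain:

  H_0: rank C_0 − rank ∂_1 = 2 − 0 = 2, and there is no ∂_1, so H_0 = Z^2.

(K is a triangulation of a set of 2 points.)

H_0 ≅ Z^2.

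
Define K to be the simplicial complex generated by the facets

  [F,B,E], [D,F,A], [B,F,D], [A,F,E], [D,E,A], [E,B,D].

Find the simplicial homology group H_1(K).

H_1 ≅ 0.

Order the vertices as A < B < D < E < F. Listing each simplex with vertices in this order, K has dimension 2 with simplices:

  0-simplices (5): A, B, D, E, F
  1-simplices (9): AD, AE, AF, BD, BE, BF, DE, DF, EF
  2-simplices (6): ADE, ADF, AEF, BDE, BDF, BEF

giving chain groups C_0 ≅ Z^5, C_1 ≅ Z^9, C_2 ≅ Z^6.

∂_1: C_1 → C_0 is given by ∂[p,q] = [q] − [p]. For instance
  ∂BD = D − B.
The 5×9 boundary matrix has rank 4 and Smith normal form diag(1,1,1,1).

Boundary ∂_2: C_2 → C_1 acts by ∂[p,q,r] = [q,r] − [p,r] + [p,q]. For instance
  ∂BDF = DF − BF + BD,
  ∂BEF = EF − BF + BE.
This gives a 9×6 integer matrix of rank 5; reducing to Smith normal form yields diagonal entries (1,1,1,1,1).

Computing H_k = (kernel of ∂_k) / (image of ∂_{k+1}):

  H_1: rank ker ∂_1 − rank ∂_2 = (9 − 4) − 5 = 0, and the invariant factors of ∂_2 are all 1, so H_1 = 0.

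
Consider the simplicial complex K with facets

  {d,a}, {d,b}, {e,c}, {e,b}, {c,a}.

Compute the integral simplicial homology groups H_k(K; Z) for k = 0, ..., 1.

Fix the vertex order a < b < c < d < e and write every simplex with vertices in increasing order. Then dim K = 1 and the simplices of K are:

  0-simplices (5): a, b, c, d, e
  1-simplices (5): ac, ad, bd, be, ce

Hence C_0 ≅ Z^5, C_1 ≅ Z^5.

The boundary map ∂_1: C_1 → C_0 is given by ∂[p,q] = [q] − [p]. For instance
  ∂bd = d − b.
The 5×5 boundary matrix has rank 4 and Smith normal form diag(1,1,1,1).

Reading off H_k = ker ∂_k / im ∂_{k+1}:

  H_0: rank C_0 − rank ∂_1 = 5 − 4 = 1, and the invariant factors of ∂_1 are all 1, so H_0 = Z.
  H_1: rank ker ∂_1 − rank ∂_2 = (5 − 4) − 0 = 1, and there is no ∂_2, so H_1 = Z.

(K is a triangulation of the circle S^1.)

H_0 = Z,  H_1 = Z.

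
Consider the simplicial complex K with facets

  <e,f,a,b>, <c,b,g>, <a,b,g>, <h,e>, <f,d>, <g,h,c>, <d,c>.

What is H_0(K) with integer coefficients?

We work with the vertex ordering a < b < c < d < e < f < g < h. The simplices of K, each written with vertices in increasing order, are:

  0-simplices (8): a, b, c, d, e, f, g, h
  1-simplices (15): ab, ae, af, ag, bc, be, bf, bg, cd, cg, ch, df, ef, eh, gh
  2-simplices (7): abe, abf, abg, aef, bcg, bef, cgh
  3-simplices (1): abef

Hence C_0 ≅ Z^8, C_1 ≅ Z^15, C_2 ≅ Z^7, C_3 ≅ Z^1.

The boundary map ∂_1: C_1 → C_0 sends each edge [p,q] (with p < q) to q − p. For instance
  ∂gh = h − g.
As a 8×15 matrix over Z this has rank 7, with invariant factors (1,1,1,1,1,1,1).

The boundary map ∂_2: C_2 → C_1 acts by ∂[p,q,r] = [q,r] − [p,r] + [p,q]. For instance
  ∂aef = ef − af + ae,
  ∂bcg = cg − bg + bc.
The 15×7 boundary matrix has rank 6 and Smith normal form diag(1,1,1,1,1,1).

∂_3: C_3 → C_2 sends each 3-simplex σ to the alternating sum Σ_i (−1)^i (σ with its i-th vertex removed). For instance
  ∂abef = bef − aef + abf − abe.
This gives a 7×1 integer matrix of rank 1; reducing to Smith normal form yields diagonal entries (1).

From H_k ≅ ker(∂_k) / im(∂_{k+1}) we obtain:

  H_0: rank C_0 − rank ∂_1 = 8 − 7 = 1, and the invariant factors of ∂_1 are all 1, so H_0 ≅ Z.

H_0 ≅ Z.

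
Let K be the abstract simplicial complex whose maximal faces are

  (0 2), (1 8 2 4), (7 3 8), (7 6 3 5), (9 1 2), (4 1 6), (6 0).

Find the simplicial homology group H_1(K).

H_1 ≅ Z^2.

Order the vertices as 0 < 1 < 2 < 3 < 4 < 5 < 6 < 7 < 8 < 9. Listing each simplex with vertices in this order, K has dimension 3 with simplices:

  0-simplices (10): [0], [1], [2], [3], [4], [5], [6], [7], [8], [9]
  1-simplices (20): [0,2], [0,6], [1,2], [1,4], [1,6], [1,8], [1,9], [2,4], [2,8], [2,9], [3,5], [3,6], [3,7], [3,8], [4,6], [4,8], [5,6], [5,7], [6,7], [7,8]
  2-simplices (11): [1,2,4], [1,2,8], [1,2,9], [1,4,6], [1,4,8], [2,4,8], [3,5,6], [3,5,7], [3,6,7], [3,7,8], [5,6,7]
  3-simplices (2): [1,2,4,8], [3,5,6,7]

giving chain groups C_0 ≅ Z^10, C_1 ≅ Z^20, C_2 ≅ Z^11, C_3 ≅ Z^2.

∂_1: C_1 → C_0 sends each edge [p,q] (with p < q) to q − p.
This gives a 10×20 integer matrix of rank 9; reducing to Smith normal form yields diagonal entries (1,1,1,1,1,1,1,1,1).

The boundary map ∂_2: C_2 → C_1 sends each 2-simplex [p,q,r] to [q,r] − [p,r] + [p,q]. For instance
  ∂[3,7,8] = [7,8] − [3,8] + [3,7],
  ∂[1,2,4] = [2,4] − [1,4] + [1,2].
The resulting 20×11 matrix has rank 9, and its Smith normal form has invariant factors (1,1,1,1,1,1,1,1,1).

∂_3: C_3 → C_2 sends each 3-simplex σ to the alternating sum Σ_i (−1)^i (σ with its i-th vertex removed). For instance
  ∂[3,5,6,7] = [5,6,7] − [3,6,7] + [3,5,7] − [3,5,6],
  ∂[1,2,4,8] = [2,4,8] − [1,4,8] + [1,2,8] − [1,2,4].
As a 11×2 matrix over Z this has rank 2, with invariant factors (1,1).

Reading off H_k = ker ∂_k / im ∂_{k+1}:

  H_1: rank ker ∂_1 − rank ∂_2 = (20 − 9) − 9 = 2, and the invariant factors of ∂_2 are all 1, so H_1 ≅ Z^2.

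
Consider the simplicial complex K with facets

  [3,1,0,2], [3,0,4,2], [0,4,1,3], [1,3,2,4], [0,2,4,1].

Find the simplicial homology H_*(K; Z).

Order the vertices as 0 < 1 < 2 < 3 < 4. Listing each simplex with vertices in this order, K has dimension 3 with simplices:

  0-simplices (5): [0], [1], [2], [3], [4]
  1-simplices (10): [0,1], [0,2], [0,3], [0,4], [1,2], [1,3], [1,4], [2,3], [2,4], [3,4]
  2-simplices (10): [0,1,2], [0,1,3], [0,1,4], [0,2,3], [0,2,4], [0,3,4], [1,2,3], [1,2,4], [1,3,4], [2,3,4]
  3-simplices (5): [0,1,2,3], [0,1,2,4], [0,1,3,4], [0,2,3,4], [1,2,3,4]

Hence C_0 ≅ Z^5, C_1 ≅ Z^10, C_2 ≅ Z^10, C_3 ≅ Z^5.

∂_1: C_1 → C_0 sends each edge [p,q] (with p < q) to q − p. For instance
  ∂[1,4] = [4] − [1].
The resulting 5×10 matrix has rank 4, and its Smith normal form has invariant factors (1,1,1,1).

Boundary ∂_2: C_2 → C_1 acts by ∂[p,q,r] = [q,r] − [p,r] + [p,q]. For instance
  ∂[0,2,3] = [2,3] − [0,3] + [0,2],
  ∂[1,3,4] = [3,4] − [1,4] + [1,3].
The resulting 10×10 matrix has rank 6, and its Smith normal form has invariant factors (1,1,1,1,1,1).

The boundary map ∂_3: C_3 → C_2 sends each 3-simplex σ to the alternating sum Σ_i (−1)^i (σ with its i-th vertex removed). For instance
  ∂[0,1,2,4] = [1,2,4] − [0,2,4] + [0,1,4] − [0,1,2],
  ∂[0,1,2,3] = [1,2,3] − [0,2,3] + [0,1,3] − [0,1,2].
As a 10×5 matrix over Z this has rank 4, with invariant factors (1,1,1,1).

Reading off H_k = ker ∂_k / im ∂_{k+1}:

  H_0: rank C_0 − rank ∂_1 = 5 − 4 = 1, and the invariant factors of ∂_1 are all 1, so H_0 = Z.
  H_1: rank ker ∂_1 − rank ∂_2 = (10 − 4) − 6 = 0, and the invariant factors of ∂_2 are all 1, so H_1 = 0.
  H_2: rank ker ∂_2 − rank ∂_3 = (10 − 6) − 4 = 0, and the invariant factors of ∂_3 are all 1, so H_2 = 0.
  H_3: rank ker ∂_3 − rank ∂_4 = (5 − 4) − 0 = 1, and there is no ∂_4, so H_3 = Z.

H_0 = Z,  H_1 = 0,  H_2 = 0,  H_3 = Z.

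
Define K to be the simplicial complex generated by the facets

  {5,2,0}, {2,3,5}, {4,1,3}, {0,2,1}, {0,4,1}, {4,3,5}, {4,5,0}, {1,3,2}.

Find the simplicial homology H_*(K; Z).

H_0 ≅ Z,  H_1 = 0,  H_2 ≅ Z.

We work with the vertex ordering 0 < 1 < 2 < 3 < 4 < 5. The simplices of K, each written with vertices in increasing order, are:

  0-simplices (6): [0], [1], [2], [3], [4], [5]
  1-simplices (12): [0,1], [0,2], [0,4], [0,5], [1,2], [1,3], [1,4], [2,3], [2,5], [3,4], [3,5], [4,5]
  2-simplices (8): [0,1,2], [0,1,4], [0,2,5], [0,4,5], [1,2,3], [1,3,4], [2,3,5], [3,4,5]

so the chain groups are C_0 ≅ Z^6, C_1 ≅ Z^12, C_2 ≅ Z^8.

The boundary map ∂_1: C_1 → C_0 is given by ∂[p,q] = [q] − [p]. For instance
  ∂[3,4] = [4] − [3].
The 6×12 boundary matrix has rank 5 and Smith normal form diag(1,1,1,1,1).

Boundary ∂_2: C_2 → C_1 sends each 2-simplex [p,q,r] to [q,r] − [p,r] + [p,q]. For instance
  ∂[2,3,5] = [3,5] − [2,5] + [2,3],
  ∂[3,4,5] = [4,5] − [3,5] + [3,4].
As a 12×8 matrix over Z this has rank 7, with invariant factors (1,1,1,1,1,1,1).

Computing H_k = (kernel of ∂_k) / (image of ∂_{k+1}):

  H_0: rank C_0 − rank ∂_1 = 6 − 5 = 1, and the invariant factors of ∂_1 are all 1, so H_0 ≅ Z.
  H_1: rank ker ∂_1 − rank ∂_2 = (12 − 5) − 7 = 0, and the invariant factors of ∂_2 are all 1, so H_1 ≅ 0.
  H_2: rank ker ∂_2 − rank ∂_3 = (8 − 7) − 0 = 1, and there is no ∂_3, so H_2 ≅ Z.

As a check, the Euler characteristic is 6 − 12 + 8 = 2, which agrees with 1 − 0 + 1 = 2.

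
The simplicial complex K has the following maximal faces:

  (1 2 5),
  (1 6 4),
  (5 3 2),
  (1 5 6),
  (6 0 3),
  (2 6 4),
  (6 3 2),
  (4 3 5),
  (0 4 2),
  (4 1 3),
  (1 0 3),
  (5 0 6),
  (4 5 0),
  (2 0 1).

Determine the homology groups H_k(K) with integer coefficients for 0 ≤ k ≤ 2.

H_0 ≅ Z,  H_1 ≅ Z^2,  H_2 ≅ Z.

We work with the vertex ordering 0 < 1 < 2 < 3 < 4 < 5 < 6. The simplices of K, each written with vertices in increasing order, are:

  0-simplices (7): [0], [1], [2], [3], [4], [5], [6]
  1-simplices (21): [0,1], [0,2], [0,3], [0,4], [0,5], [0,6], [1,2], [1,3], [1,4], [1,5], [1,6], [2,3], [2,4], [2,5], [2,6], [3,4], [3,5], [3,6], [4,5], [4,6], [5,6]
  2-simplices (14): [0,1,2], [0,1,3], [0,2,4], [0,3,6], [0,4,5], [0,5,6], [1,2,5], [1,3,4], [1,4,6], [1,5,6], [2,3,5], [2,3,6], [2,4,6], [3,4,5]

so the chain groups are C_0 ≅ Z^7, C_1 ≅ Z^21, C_2 ≅ Z^14.

∂_1: C_1 → C_0 maps an edge to its endpoints' difference, ∂[p,q] = q − p.
The resulting 7×21 matrix has rank 6, and its Smith normal form has invariant factors (1,1,1,1,1,1).

∂_2: C_2 → C_1 sends each 2-simplex [p,q,r] to [q,r] − [p,r] + [p,q]. For instance
  ∂[3,4,5] = [4,5] − [3,5] + [3,4],
  ∂[0,2,4] = [2,4] − [0,4] + [0,2].
This gives a 21×14 integer matrix of rank 13; reducing to Smith normal form yields diagonal entries (1,1,1,1,1,1,1,1,1,1,1,1,1).

Computing H_k = (kernel of ∂_k) / (image of ∂_{k+1}):

  H_0: rank C_0 − rank ∂_1 = 7 − 6 = 1, and the invariant factors of ∂_1 are all 1, so H_0 = Z.
  H_1: rank ker ∂_1 − rank ∂_2 = (21 − 6) − 13 = 2, and the invariant factors of ∂_2 are all 1, so H_1 = Z^2.
  H_2: rank ker ∂_2 − rank ∂_3 = (14 − 13) − 0 = 1, and there is no ∂_3, so H_2 = Z.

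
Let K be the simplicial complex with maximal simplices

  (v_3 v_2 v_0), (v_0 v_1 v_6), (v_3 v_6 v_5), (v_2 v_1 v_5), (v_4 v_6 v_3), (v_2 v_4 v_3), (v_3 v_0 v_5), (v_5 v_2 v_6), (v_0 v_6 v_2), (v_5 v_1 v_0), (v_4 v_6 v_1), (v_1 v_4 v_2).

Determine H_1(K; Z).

Order the vertices as v_0 < v_1 < v_2 < v_3 < v_4 < v_5 < v_6. Listing each simplex with vertices in this order, K has dimension 2 with simplices:

  0-simplices (7): [v_0], [v_1], [v_2], [v_3], [v_4], [v_5], [v_6]
  1-simplices (18): (18 of them)
  2-simplices (12): (12 of them)

Hence C_0 ≅ Z^7, C_1 ≅ Z^18, C_2 ≅ Z^12.

The boundary map ∂_1: C_1 → C_0 sends each edge [p,q] (with p < q) to q − p. For instance
  ∂[v_1,v_5] = [v_5] − [v_1].
This gives a 7×18 integer matrix of rank 6; reducing to Smith normal form yields diagonal entries (1,1,1,1,1,1).

∂_2: C_2 → C_1 sends each 2-simplex [p,q,r] to [q,r] − [p,r] + [p,q]. For instance
  ∂[v_0,v_2,v_6] = [v_2,v_6] − [v_0,v_6] + [v_0,v_2],
  ∂[v_3,v_4,v_6] = [v_4,v_6] − [v_3,v_6] + [v_3,v_4].
The 18×12 boundary matrix has rank 12 and Smith normal form diag(1,1,1,1,1,1,1,1,1,1,1,2).

Computing H_k = (kernel of ∂_k) / (image of ∂_{k+1}):

  H_1: rank ker ∂_1 − rank ∂_2 = (18 − 6) − 12 = 0, and ∂_2 has invariant factor 2 > 1, so H_1 ≅ Z/2.

(K is a triangulation of the real projective plane RP^2.)

H_1 = Z/2.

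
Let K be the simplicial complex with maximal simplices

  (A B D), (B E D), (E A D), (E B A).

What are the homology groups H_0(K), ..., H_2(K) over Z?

H_0 ≅ Z,  H_1 = 0,  H_2 ≅ Z.

Take the total order A < B < D < E on the vertex set. Then K (dimension 2) consists of the simplices:

  0-simplices (4): A, B, D, E
  1-simplices (6): AB, AD, AE, BD, BE, DE
  2-simplices (4): ABD, ABE, ADE, BDE

Hence C_0 ≅ Z^4, C_1 ≅ Z^6, C_2 ≅ Z^4.

Boundary ∂_1: C_1 → C_0 is given by ∂[p,q] = [q] − [p]. For instance
  ∂BE = E − B.
As a 4×6 matrix over Z this has rank 3, with invariant factors (1,1,1).

Boundary ∂_2: C_2 → C_1 maps a triangle to the signed sum of its edges. For instance
  ∂BDE = DE − BE + BD,
  ∂ADE = DE − AE + AD.
The resulting 6×4 matrix has rank 3, and its Smith normal form has invariant factors (1,1,1).

From H_k ≅ ker(∂_k) / im(∂_{k+1}) we obtain:

  H_0: rank C_0 − rank ∂_1 = 4 − 3 = 1, and the invariant factors of ∂_1 are all 1, so H_0 = Z.
  H_1: rank ker ∂_1 − rank ∂_2 = (6 − 3) − 3 = 0, and the invariant factors of ∂_2 are all 1, so H_1 = 0.
  H_2: rank ker ∂_2 − rank ∂_3 = (4 − 3) − 0 = 1, and there is no ∂_3, so H_2 = Z.

(K is a triangulation of the 2-sphere S^2.)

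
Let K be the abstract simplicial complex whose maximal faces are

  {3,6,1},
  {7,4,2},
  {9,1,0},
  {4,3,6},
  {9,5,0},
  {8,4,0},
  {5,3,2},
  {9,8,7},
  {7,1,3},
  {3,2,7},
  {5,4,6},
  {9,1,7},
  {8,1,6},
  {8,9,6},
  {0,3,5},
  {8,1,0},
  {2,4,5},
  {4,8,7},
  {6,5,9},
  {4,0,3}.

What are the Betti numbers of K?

Take the total order 0 < 1 < 2 < 3 < 4 < 5 < 6 < 7 < 8 < 9 on the vertex set. Then K (dimension 2) consists of the simplices:

  0-simplices (10): [0], [1], [2], [3], [4], [5], [6], [7], [8], [9]
  1-simplices (30): (30 of them)
  2-simplices (20): (20 of them)

Hence C_0 ≅ Z^10, C_1 ≅ Z^30, C_2 ≅ Z^20.

Boundary ∂_1: C_1 → C_0 sends each edge [p,q] (with p < q) to q − p. For instance
  ∂[0,9] = [9] − [0].
The 10×30 boundary matrix has rank 9 and Smith normal form diag(1,1,1,1,1,1,1,1,1).

The boundary map ∂_2: C_2 → C_1 maps a triangle to the signed sum of its edges. For instance
  ∂[2,4,7] = [4,7] − [2,7] + [2,4],
  ∂[4,7,8] = [7,8] − [4,8] + [4,7].
The resulting 30×20 matrix has rank 20, and its Smith normal form has invariant factors (1,1,1,1,1,1,1,1,1,1,1,1,1,1,1,1,1,1,1,2).

Reading off H_k = ker ∂_k / im ∂_{k+1}:

  H_0: rank C_0 − rank ∂_1 = 10 − 9 = 1, and the invariant factors of ∂_1 are all 1, so H_0 ≅ Z.
  H_1: rank ker ∂_1 − rank ∂_2 = (30 − 9) − 20 = 1, and ∂_2 has invariant factor 2 > 1, so H_1 ≅ Z ⊕ Z_2.
  H_2: rank ker ∂_2 − rank ∂_3 = (20 − 20) − 0 = 0, and there is no ∂_3, so H_2 ≅ 0.

As a check, the Euler characteristic is 10 − 30 + 20 = 0, which agrees with 1 − 1 + 0 = 0.
(K is a triangulation of the Klein bottle.)

Hence the Betti numbers are b_0 = 1, b_1 = 1, b_2 = 0.

b_0 = 1, b_1 = 1, b_2 = 0.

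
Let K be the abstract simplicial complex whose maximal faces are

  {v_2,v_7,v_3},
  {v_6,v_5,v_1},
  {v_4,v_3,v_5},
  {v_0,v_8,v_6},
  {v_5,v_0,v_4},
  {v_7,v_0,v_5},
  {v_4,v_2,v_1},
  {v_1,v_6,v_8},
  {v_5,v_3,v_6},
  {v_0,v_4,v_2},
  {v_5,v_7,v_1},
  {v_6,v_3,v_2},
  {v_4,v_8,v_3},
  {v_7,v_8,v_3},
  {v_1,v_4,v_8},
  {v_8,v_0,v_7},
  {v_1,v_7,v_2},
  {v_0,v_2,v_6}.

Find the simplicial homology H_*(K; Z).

K has 9 vertices, 27 edges, 18 triangles.
rank ∂_0 = 0, rank ∂_1 = 8 ⇒ b_0 = 9 − 0 − 8 = 1; all invariant factors of ∂_1 are 1 so no torsion. So H_0 ≅ Z.
rank ∂_1 = 8, rank ∂_2 = 17 ⇒ b_1 = 27 − 8 − 17 = 2; all invariant factors of ∂_2 are 1 so no torsion. So H_1 ≅ Z^2.
rank ∂_2 = 17, rank ∂_3 = 0 ⇒ b_2 = 18 − 17 − 0 = 1. So H_2 ≅ Z.

H_0 ≅ Z,  H_1 ≅ Z^2,  H_2 ≅ Z.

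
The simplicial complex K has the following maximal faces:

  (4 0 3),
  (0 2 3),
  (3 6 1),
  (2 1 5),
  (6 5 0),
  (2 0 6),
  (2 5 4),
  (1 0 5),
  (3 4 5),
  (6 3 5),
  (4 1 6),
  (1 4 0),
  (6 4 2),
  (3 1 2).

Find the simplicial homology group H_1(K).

H_1 = Z^2.

Fix the vertex order 0 < 1 < 2 < 3 < 4 < 5 < 6 and write every simplex with vertices in increasing order. Then dim K = 2 and the simplices of K are:

  0-simplices (7): [0], [1], [2], [3], [4], [5], [6]
  1-simplices (21): [0,1], [0,2], [0,3], [0,4], [0,5], [0,6], [1,2], [1,3], [1,4], [1,5], [1,6], [2,3], [2,4], [2,5], [2,6], [3,4], [3,5], [3,6], [4,5], [4,6], [5,6]
  2-simplices (14): [0,1,4], [0,1,5], [0,2,3], [0,2,6], [0,3,4], [0,5,6], [1,2,3], [1,2,5], [1,3,6], [1,4,6], [2,4,5], [2,4,6], [3,4,5], [3,5,6]

Hence C_0 ≅ Z^7, C_1 ≅ Z^21, C_2 ≅ Z^14.

Boundary ∂_1: C_1 → C_0 sends each edge [p,q] (with p < q) to q − p.
The resulting 7×21 matrix has rank 6, and its Smith normal form has invariant factors (1,1,1,1,1,1).

Boundary ∂_2: C_2 → C_1 sends each 2-simplex [p,q,r] to [q,r] − [p,r] + [p,q]. For instance
  ∂[0,2,6] = [2,6] − [0,6] + [0,2],
  ∂[0,1,4] = [1,4] − [0,4] + [0,1].
The 21×14 boundary matrix has rank 13 and Smith normal form diag(1,1,1,1,1,1,1,1,1,1,1,1,1).

Reading off H_k = ker ∂_k / im ∂_{k+1}:

  H_1: rank ker ∂_1 − rank ∂_2 = (21 − 6) − 13 = 2, and the invariant factors of ∂_2 are all 1, so H_1 = Z^2.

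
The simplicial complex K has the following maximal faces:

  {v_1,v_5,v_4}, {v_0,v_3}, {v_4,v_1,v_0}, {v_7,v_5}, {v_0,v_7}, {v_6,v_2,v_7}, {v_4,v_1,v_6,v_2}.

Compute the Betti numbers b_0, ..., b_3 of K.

Take the total order v_0 < v_1 < v_2 < v_3 < v_4 < v_5 < v_6 < v_7 on the vertex set. Then K (dimension 3) consists of the simplices:

  0-simplices (8): [v_0], [v_1], [v_2], [v_3], [v_4], [v_5], [v_6], [v_7]
  1-simplices (15): (15 of them)
  2-simplices (7): [v_0,v_1,v_4], [v_1,v_2,v_4], [v_1,v_2,v_6], [v_1,v_4,v_5], [v_1,v_4,v_6], [v_2,v_4,v_6], [v_2,v_6,v_7]
  3-simplices (1): [v_1,v_2,v_4,v_6]

so the chain groups are C_0 ≅ Z^8, C_1 ≅ Z^15, C_2 ≅ Z^7, C_3 ≅ Z^1.

∂_1: C_1 → C_0 maps an edge to its endpoints' difference, ∂[p,q] = q − p.
The 8×15 boundary matrix has rank 7 and Smith normal form diag(1,1,1,1,1,1,1).

Boundary ∂_2: C_2 → C_1 maps a triangle to the signed sum of its edges. For instance
  ∂[v_1,v_2,v_4] = [v_2,v_4] − [v_1,v_4] + [v_1,v_2],
  ∂[v_2,v_6,v_7] = [v_6,v_7] − [v_2,v_7] + [v_2,v_6].
The resulting 15×7 matrix has rank 6, and its Smith normal form has invariant factors (1,1,1,1,1,1).

∂_3: C_3 → C_2 sends each 3-simplex σ to the alternating sum Σ_i (−1)^i (σ with its i-th vertex removed). For instance
  ∂[v_1,v_2,v_4,v_6] = [v_2,v_4,v_6] − [v_1,v_4,v_6] + [v_1,v_2,v_6] − [v_1,v_2,v_4].
This gives a 7×1 integer matrix of rank 1; reducing to Smith normal form yields diagonal entries (1).

From H_k ≅ ker(∂_k) / im(∂_{k+1}) we obtain:

  H_0: rank C_0 − rank ∂_1 = 8 − 7 = 1, and the invariant factors of ∂_1 are all 1, so H_0 ≅ Z.
  H_1: rank ker ∂_1 − rank ∂_2 = (15 − 7) − 6 = 2, and the invariant factors of ∂_2 are all 1, so H_1 ≅ Z^2.
  H_2: rank ker ∂_2 − rank ∂_3 = (7 − 6) − 1 = 0, and the invariant factors of ∂_3 are all 1, so H_2 ≅ 0.
  H_3: rank ker ∂_3 − rank ∂_4 = (1 − 1) − 0 = 0, and there is no ∂_4, so H_3 ≅ 0.

As a check, the Euler characteristic is 8 − 15 + 7 − 1 = -1, which agrees with 1 − 2 + 0 − 0 = -1.

Hence the Betti numbers are b_0 = 1, b_1 = 2, b_2 = 0, b_3 = 0.

b_0 = 1, b_1 = 2, b_2 = 0, b_3 = 0.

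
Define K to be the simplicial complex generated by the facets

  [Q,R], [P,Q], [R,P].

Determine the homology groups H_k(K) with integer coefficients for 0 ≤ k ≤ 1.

Fix the vertex order P < Q < R and write every simplex with vertices in increasing order. Then dim K = 1 and the simplices of K are:

  0-simplices (3): P, Q, R
  1-simplices (3): PQ, PR, QR

Hence C_0 ≅ Z^3, C_1 ≅ Z^3.

∂_1: C_1 → C_0 is given by ∂[p,q] = [q] − [p]. For instance
  ∂PQ = Q − P.
The resulting 3×3 matrix has rank 2, and its Smith normal form has invariant factors (1,1).

From H_k ≅ ker(∂_k) / im(∂_{k+1}) we obtain:

  H_0: rank C_0 − rank ∂_1 = 3 − 2 = 1, and the invariant factors of ∂_1 are all 1, so H_0 ≅ Z.
  H_1: rank ker ∂_1 − rank ∂_2 = (3 − 2) − 0 = 1, and there is no ∂_2, so H_1 ≅ Z.

H_0 = Z,  H_1 = Z.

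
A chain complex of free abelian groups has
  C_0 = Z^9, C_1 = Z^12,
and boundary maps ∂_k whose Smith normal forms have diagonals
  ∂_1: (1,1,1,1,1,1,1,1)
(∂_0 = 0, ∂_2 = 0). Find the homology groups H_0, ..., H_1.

H_0: b_0 = 9 − 0 − 8 = 1; torsion from ∂_1 factors > 1: none. So H_0 = Z.
H_1: b_1 = 12 − 8 − 0 = 4; torsion from ∂_2 factors > 1: none. So H_1 = Z^4.

H_0 = Z,  H_1 = Z^4.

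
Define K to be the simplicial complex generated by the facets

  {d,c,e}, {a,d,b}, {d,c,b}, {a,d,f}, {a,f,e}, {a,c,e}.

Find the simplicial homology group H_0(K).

K has 6 vertices, 12 edges, 6 triangles.
rank ∂_0 = 0, rank ∂_1 = 5 ⇒ b_0 = 6 − 0 − 5 = 1; all invariant factors of ∂_1 are 1 so no torsion. So H_0 = Z.

H_0 = Z.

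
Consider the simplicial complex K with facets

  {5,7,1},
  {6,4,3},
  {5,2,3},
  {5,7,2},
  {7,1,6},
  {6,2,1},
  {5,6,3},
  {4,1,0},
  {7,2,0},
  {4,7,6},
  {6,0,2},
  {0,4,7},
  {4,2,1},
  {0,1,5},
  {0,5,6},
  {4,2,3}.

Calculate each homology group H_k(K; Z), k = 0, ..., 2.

K has 8 vertices, 24 edges, 16 triangles.
rank ∂_0 = 0, rank ∂_1 = 7 ⇒ b_0 = 8 − 0 − 7 = 1; all invariant factors of ∂_1 are 1 so no torsion. So H_0 = Z.
rank ∂_1 = 7, rank ∂_2 = 15 ⇒ b_1 = 24 − 7 − 15 = 2; all invariant factors of ∂_2 are 1 so no torsion. So H_1 = Z^2.
rank ∂_2 = 15, rank ∂_3 = 0 ⇒ b_2 = 16 − 15 − 0 = 1. So H_2 = Z.

H_0 ≅ Z,  H_1 ≅ Z^2,  H_2 ≅ Z.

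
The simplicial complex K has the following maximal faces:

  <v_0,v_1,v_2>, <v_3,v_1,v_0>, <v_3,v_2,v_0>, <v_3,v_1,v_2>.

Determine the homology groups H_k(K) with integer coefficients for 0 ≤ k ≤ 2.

Order the vertices as v_0 < v_1 < v_2 < v_3. Listing each simplex with vertices in this order, K has dimension 2 with simplices:

  0-simplices (4): [v_0], [v_1], [v_2], [v_3]
  1-simplices (6): [v_0,v_1], [v_0,v_2], [v_0,v_3], [v_1,v_2], [v_1,v_3], [v_2,v_3]
  2-simplices (4): [v_0,v_1,v_2], [v_0,v_1,v_3], [v_0,v_2,v_3], [v_1,v_2,v_3]

Hence C_0 ≅ Z^4, C_1 ≅ Z^6, C_2 ≅ Z^4.

∂_1: C_1 → C_0 sends each edge [p,q] (with p < q) to q − p.
As a 4×6 matrix over Z this has rank 3, with invariant factors (1,1,1).

The boundary map ∂_2: C_2 → C_1 acts by ∂[p,q,r] = [q,r] − [p,r] + [p,q]. For instance
  ∂[v_0,v_1,v_3] = [v_1,v_3] − [v_0,v_3] + [v_0,v_1],
  ∂[v_0,v_2,v_3] = [v_2,v_3] − [v_0,v_3] + [v_0,v_2].
The 6×4 boundary matrix has rank 3 and Smith normal form diag(1,1,1).

From H_k ≅ ker(∂_k) / im(∂_{k+1}) we obtain:

  H_0: rank C_0 − rank ∂_1 = 4 − 3 = 1, and the invariant factors of ∂_1 are all 1, so H_0 = Z.
  H_1: rank ker ∂_1 − rank ∂_2 = (6 − 3) − 3 = 0, and the invariant factors of ∂_2 are all 1, so H_1 = 0.
  H_2: rank ker ∂_2 − rank ∂_3 = (4 − 3) − 0 = 1, and there is no ∂_3, so H_2 = Z.

As a check, the Euler characteristic is 4 − 6 + 4 = 2, which agrees with 1 − 0 + 1 = 2.
(K is a triangulation of the 2-sphere S^2.)

H_0 = Z,  H_1 = 0,  H_2 = Z.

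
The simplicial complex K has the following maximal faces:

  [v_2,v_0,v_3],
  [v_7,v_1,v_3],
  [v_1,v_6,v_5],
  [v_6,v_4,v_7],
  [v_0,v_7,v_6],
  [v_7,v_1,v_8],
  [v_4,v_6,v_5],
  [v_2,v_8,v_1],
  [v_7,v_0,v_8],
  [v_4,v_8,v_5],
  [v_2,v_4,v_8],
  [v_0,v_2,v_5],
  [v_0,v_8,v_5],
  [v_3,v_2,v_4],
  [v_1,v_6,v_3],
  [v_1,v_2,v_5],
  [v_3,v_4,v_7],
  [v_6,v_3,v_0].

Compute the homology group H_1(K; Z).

H_1 = Z ⊕ Z_2.

Take the total order v_0 < v_1 < v_2 < v_3 < v_4 < v_5 < v_6 < v_7 < v_8 on the vertex set. Then K (dimension 2) consists of the simplices:

  0-simplices (9): [v_0], [v_1], [v_2], [v_3], [v_4], [v_5], [v_6], [v_7], [v_8]
  1-simplices (27): (27 of them)
  2-simplices (18): (18 of them)

giving chain groups C_0 ≅ Z^9, C_1 ≅ Z^27, C_2 ≅ Z^18.

The boundary map ∂_1: C_1 → C_0 maps an edge to its endpoints' difference, ∂[p,q] = q − p. For instance
  ∂[v_0,v_6] = [v_6] − [v_0].
The resulting 9×27 matrix has rank 8, and its Smith normal form has invariant factors (1,1,1,1,1,1,1,1).

∂_2: C_2 → C_1 maps a triangle to the signed sum of its edges. For instance
  ∂[v_1,v_3,v_6] = [v_3,v_6] − [v_1,v_6] + [v_1,v_3],
  ∂[v_1,v_2,v_8] = [v_2,v_8] − [v_1,v_8] + [v_1,v_2].
The 27×18 boundary matrix has rank 18 and Smith normal form diag(1,1,1,1,1,1,1,1,1,1,1,1,1,1,1,1,1,2).

Now H_k = ker ∂_k / im ∂_{k+1}, so:

  H_1: rank ker ∂_1 − rank ∂_2 = (27 − 8) − 18 = 1, and ∂_2 has invariant factor 2 > 1, so H_1 = Z ⊕ Z_2.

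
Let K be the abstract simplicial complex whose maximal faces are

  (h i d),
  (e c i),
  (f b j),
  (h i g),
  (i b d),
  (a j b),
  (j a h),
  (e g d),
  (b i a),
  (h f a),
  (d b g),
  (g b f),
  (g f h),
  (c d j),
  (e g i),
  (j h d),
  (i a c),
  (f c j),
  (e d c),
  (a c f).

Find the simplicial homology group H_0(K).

Take the total order a < b < c < d < e < f < g < h < i < j on the vertex set. Then K (dimension 2) consists of the simplices:

  0-simplices (10): a, b, c, d, e, f, g, h, i, j
  1-simplices (30): ab, ac, af, ah, ai, aj, bd, bf, bg, bi, bj, cd, ce, cf, ci, cj, de, dg, dh, di, dj, eg, ei, fg, fh, fj, gh, gi, hi, hj
  2-simplices (20): abi, abj, acf, aci, afh, ahj, bdg, bdi, bfg, bfj, cde, cdj, cei, cfj, deg, dhi, dhj, egi, fgh, ghi

Hence C_0 ≅ Z^10, C_1 ≅ Z^30, C_2 ≅ Z^20.

∂_1: C_1 → C_0 is given by ∂[p,q] = [q] − [p]. For instance
  ∂bj = j − b.
As a 10×30 matrix over Z this has rank 9, with invariant factors (1,1,1,1,1,1,1,1,1).

The boundary map ∂_2: C_2 → C_1 acts by ∂[p,q,r] = [q,r] − [p,r] + [p,q]. For instance
  ∂abi = bi − ai + ab,
  ∂cfj = fj − cj + cf.
As a 30×20 matrix over Z this has rank 20, with invariant factors (1,1,1,1,1,1,1,1,1,1,1,1,1,1,1,1,1,1,1,2).

Computing H_k = (kernel of ∂_k) / (image of ∂_{k+1}):

  H_0: rank C_0 − rank ∂_1 = 10 − 9 = 1, and the invariant factors of ∂_1 are all 1, so H_0 ≅ Z.

H_0 = Z.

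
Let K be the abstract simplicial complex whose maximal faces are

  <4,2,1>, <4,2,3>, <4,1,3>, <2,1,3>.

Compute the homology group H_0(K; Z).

K has 4 vertices, 6 edges, 4 triangles.
rank ∂_0 = 0, rank ∂_1 = 3 ⇒ b_0 = 4 − 0 − 3 = 1; all invariant factors of ∂_1 are 1 so no torsion. So H_0 = Z.

H_0 = Z.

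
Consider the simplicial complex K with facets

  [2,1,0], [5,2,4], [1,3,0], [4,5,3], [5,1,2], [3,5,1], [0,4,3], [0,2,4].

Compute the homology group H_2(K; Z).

H_2 ≅ Z.

Order the vertices as 0 < 1 < 2 < 3 < 4 < 5. Listing each simplex with vertices in this order, K has dimension 2 with simplices:

  0-simplices (6): [0], [1], [2], [3], [4], [5]
  1-simplices (12): [0,1], [0,2], [0,3], [0,4], [1,2], [1,3], [1,5], [2,4], [2,5], [3,4], [3,5], [4,5]
  2-simplices (8): [0,1,2], [0,1,3], [0,2,4], [0,3,4], [1,2,5], [1,3,5], [2,4,5], [3,4,5]

Hence C_0 ≅ Z^6, C_1 ≅ Z^12, C_2 ≅ Z^8.

Boundary ∂_1: C_1 → C_0 is given by ∂[p,q] = [q] − [p].
As a 6×12 matrix over Z this has rank 5, with invariant factors (1,1,1,1,1).

The boundary map ∂_2: C_2 → C_1 sends each 2-simplex [p,q,r] to [q,r] − [p,r] + [p,q]. For instance
  ∂[0,3,4] = [3,4] − [0,4] + [0,3],
  ∂[1,3,5] = [3,5] − [1,5] + [1,3].
The 12×8 boundary matrix has rank 7 and Smith normal form diag(1,1,1,1,1,1,1).

Computing H_k = (kernel of ∂_k) / (image of ∂_{k+1}):

  H_2: rank ker ∂_2 − rank ∂_3 = (8 − 7) − 0 = 1, and there is no ∂_3, so H_2 ≅ Z.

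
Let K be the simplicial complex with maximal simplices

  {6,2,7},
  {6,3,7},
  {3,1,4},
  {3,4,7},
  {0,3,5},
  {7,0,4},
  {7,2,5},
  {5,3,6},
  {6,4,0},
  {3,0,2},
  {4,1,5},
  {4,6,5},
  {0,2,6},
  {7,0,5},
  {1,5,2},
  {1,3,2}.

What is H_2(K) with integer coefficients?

H_2 ≅ Z.

We work with the vertex ordering 0 < 1 < 2 < 3 < 4 < 5 < 6 < 7. The simplices of K, each written with vertices in increasing order, are:

  0-simplices (8): [0], [1], [2], [3], [4], [5], [6], [7]
  1-simplices (24): (24 of them)
  2-simplices (16): [0,2,3], [0,2,6], [0,3,5], [0,4,6], [0,4,7], [0,5,7], [1,2,3], [1,2,5], [1,3,4], [1,4,5], [2,5,7], [2,6,7], [3,4,7], [3,5,6], [3,6,7], [4,5,6]

giving chain groups C_0 ≅ Z^8, C_1 ≅ Z^24, C_2 ≅ Z^16.

∂_1: C_1 → C_0 maps an edge to its endpoints' difference, ∂[p,q] = q − p.
This gives a 8×24 integer matrix of rank 7; reducing to Smith normal form yields diagonal entries (1,1,1,1,1,1,1).

The boundary map ∂_2: C_2 → C_1 maps a triangle to the signed sum of its edges. For instance
  ∂[2,5,7] = [5,7] − [2,7] + [2,5],
  ∂[1,2,3] = [2,3] − [1,3] + [1,2].
This gives a 24×16 integer matrix of rank 15; reducing to Smith normal form yields diagonal entries (1,1,1,1,1,1,1,1,1,1,1,1,1,1,1).

From H_k ≅ ker(∂_k) / im(∂_{k+1}) we obtain:

  H_2: rank ker ∂_2 − rank ∂_3 = (16 − 15) − 0 = 1, and there is no ∂_3, so H_2 = Z.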